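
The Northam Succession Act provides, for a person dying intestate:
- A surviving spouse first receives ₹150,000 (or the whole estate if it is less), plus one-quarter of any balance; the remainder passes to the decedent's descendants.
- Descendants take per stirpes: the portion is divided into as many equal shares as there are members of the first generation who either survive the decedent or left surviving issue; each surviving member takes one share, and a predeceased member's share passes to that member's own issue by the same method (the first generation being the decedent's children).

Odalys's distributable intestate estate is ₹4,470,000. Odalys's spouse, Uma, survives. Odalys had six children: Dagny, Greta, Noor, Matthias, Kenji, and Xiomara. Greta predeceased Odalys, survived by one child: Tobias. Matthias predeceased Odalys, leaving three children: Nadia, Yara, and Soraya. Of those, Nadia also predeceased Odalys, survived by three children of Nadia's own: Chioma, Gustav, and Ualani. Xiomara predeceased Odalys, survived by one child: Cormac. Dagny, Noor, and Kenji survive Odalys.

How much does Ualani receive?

Ualani receives ₹60,000.

Uma first takes ₹150,000, leaving a balance of ₹4,320,000. Uma then takes one-quarter of the balance (₹1,080,000), for a total of ₹1,230,000. The remaining ₹3,240,000 passes to the descendants.
The descendants' portion (₹3,240,000) is divided into 6 shares of ₹540,000: Dagny, Noor, and Kenji each take ₹540,000; Greta's ₹540,000 share passes to Greta's issue; Matthias's ₹540,000 share passes to Matthias's issue; Xiomara's ₹540,000 share passes to Xiomara's issue.
Greta's share (₹540,000) passes entirely to Tobias.
Matthias's share (₹540,000) is divided into 3 shares of ₹180,000: Yara and Soraya each take ₹180,000; Nadia's ₹180,000 share passes to Nadia's issue.
Nadia's share (₹180,000) is divided into 3 shares of ₹60,000: Chioma, Gustav, and Ualani each take ₹60,000.
Xiomara's share (₹540,000) passes entirely to Cormac.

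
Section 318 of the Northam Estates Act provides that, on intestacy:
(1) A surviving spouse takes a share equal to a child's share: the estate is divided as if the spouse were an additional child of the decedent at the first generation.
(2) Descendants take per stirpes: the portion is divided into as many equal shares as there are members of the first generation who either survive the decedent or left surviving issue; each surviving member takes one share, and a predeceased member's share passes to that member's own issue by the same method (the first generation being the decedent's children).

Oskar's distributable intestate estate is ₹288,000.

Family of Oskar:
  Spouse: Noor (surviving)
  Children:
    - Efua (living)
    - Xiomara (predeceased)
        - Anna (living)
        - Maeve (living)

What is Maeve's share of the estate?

The spouse counts as an additional share at the children's level, so there are 3 primary shares of ₹96,000. Noor takes one such share (₹96,000).
The children's combined portion (₹192,000) is divided into 2 shares of ₹96,000: Efua takes ₹96,000; Xiomara's ₹96,000 share passes to Xiomara's issue.
Xiomara's share (₹96,000) is divided into 2 shares of ₹48,000: Anna and Maeve each take ₹48,000.

Maeve receives ₹48,000.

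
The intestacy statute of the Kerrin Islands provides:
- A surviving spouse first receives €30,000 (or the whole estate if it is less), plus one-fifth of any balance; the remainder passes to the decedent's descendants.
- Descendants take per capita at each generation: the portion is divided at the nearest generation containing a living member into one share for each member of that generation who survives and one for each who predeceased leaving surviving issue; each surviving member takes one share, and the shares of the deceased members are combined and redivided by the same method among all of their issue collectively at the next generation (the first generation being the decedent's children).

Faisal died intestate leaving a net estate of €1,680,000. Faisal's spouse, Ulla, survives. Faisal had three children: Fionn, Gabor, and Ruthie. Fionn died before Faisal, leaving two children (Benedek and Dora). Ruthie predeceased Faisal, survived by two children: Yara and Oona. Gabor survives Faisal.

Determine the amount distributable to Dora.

Dora receives €220,000.

Ulla first takes €30,000, leaving a balance of €1,650,000. Ulla then takes one-fifth of the balance (€330,000), for a total of €360,000. The remaining €1,320,000 passes to the descendants.
The descendants' portion (€1,320,000) is divided at the children's generation into 3 shares of €440,000. Gabor takes €440,000. The 2 shares of the deceased (Fionn and Ruthie) are combined into a pool of €880,000.
That pool (€880,000) is divided at the grandchildren's generation equally among Benedek, Dora, Yara, and Oona: €220,000 each.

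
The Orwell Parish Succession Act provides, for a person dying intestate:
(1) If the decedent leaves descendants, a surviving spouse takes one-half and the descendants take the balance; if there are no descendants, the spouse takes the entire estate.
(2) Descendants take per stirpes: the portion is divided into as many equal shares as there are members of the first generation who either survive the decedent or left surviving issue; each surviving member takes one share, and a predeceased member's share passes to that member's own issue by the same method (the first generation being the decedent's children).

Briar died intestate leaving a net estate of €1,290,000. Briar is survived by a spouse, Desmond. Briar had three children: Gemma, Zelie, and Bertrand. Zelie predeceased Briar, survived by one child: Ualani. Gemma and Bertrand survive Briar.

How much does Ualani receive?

Ualani receives €215,000.

Desmond takes one-half of €1,290,000 = €645,000. The remaining €645,000 passes to the descendants.
The descendants' portion (€645,000) is divided into 3 shares of €215,000: Gemma and Bertrand each take €215,000; Zelie's €215,000 share passes to Zelie's issue.
Zelie's share (€215,000) passes entirely to Ualani.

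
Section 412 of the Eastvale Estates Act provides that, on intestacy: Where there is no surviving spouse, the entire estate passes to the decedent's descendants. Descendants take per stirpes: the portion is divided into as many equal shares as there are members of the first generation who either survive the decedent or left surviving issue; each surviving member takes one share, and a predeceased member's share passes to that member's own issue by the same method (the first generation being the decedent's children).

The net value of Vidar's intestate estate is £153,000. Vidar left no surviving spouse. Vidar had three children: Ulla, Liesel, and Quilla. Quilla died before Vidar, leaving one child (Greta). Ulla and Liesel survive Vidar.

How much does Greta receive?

Greta receives £51,000.

The entire £153,000 passes to the descendants.
That amount (£153,000) is divided into 3 shares of £51,000: Ulla and Liesel each take £51,000; Quilla's £51,000 share passes to Quilla's issue.
Quilla's share (£51,000) passes entirely to Greta.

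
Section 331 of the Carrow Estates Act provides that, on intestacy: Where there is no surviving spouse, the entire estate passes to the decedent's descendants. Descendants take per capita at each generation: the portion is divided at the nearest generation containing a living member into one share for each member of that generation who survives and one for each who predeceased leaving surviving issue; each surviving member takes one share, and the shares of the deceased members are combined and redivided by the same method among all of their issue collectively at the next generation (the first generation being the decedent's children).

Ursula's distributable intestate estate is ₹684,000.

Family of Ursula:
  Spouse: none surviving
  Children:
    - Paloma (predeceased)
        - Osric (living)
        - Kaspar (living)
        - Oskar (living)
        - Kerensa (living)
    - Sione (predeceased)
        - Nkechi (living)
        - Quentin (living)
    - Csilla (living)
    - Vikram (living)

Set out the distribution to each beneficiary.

The entire ₹684,000 passes to the descendants.
That amount (₹684,000) is divided at the children's generation into 4 shares of ₹171,000. Csilla and Vikram each take ₹171,000. The 2 shares of the deceased (Paloma and Sione) are combined into a pool of ₹342,000.
That pool (₹342,000) is divided at the grandchildren's generation equally among Osric, Kaspar, Oskar, Kerensa, Nkechi, and Quentin: ₹57,000 each.

Osric: ₹57,000; Kaspar: ₹57,000; Oskar: ₹57,000; Kerensa: ₹57,000; Nkechi: ₹57,000; Quentin: ₹57,000; Csilla: ₹171,000; Vikram: ₹171,000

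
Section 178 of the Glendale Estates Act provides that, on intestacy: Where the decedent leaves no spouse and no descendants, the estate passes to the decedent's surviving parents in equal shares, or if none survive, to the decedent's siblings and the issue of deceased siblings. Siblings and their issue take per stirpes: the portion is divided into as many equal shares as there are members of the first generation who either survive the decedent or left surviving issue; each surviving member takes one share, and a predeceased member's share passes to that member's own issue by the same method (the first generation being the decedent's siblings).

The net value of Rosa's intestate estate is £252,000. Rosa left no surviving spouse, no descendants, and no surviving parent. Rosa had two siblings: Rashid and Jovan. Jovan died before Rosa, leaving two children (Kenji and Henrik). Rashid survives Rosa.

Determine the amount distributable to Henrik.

Henrik receives £63,000.

The entire £252,000 passes to the siblings and their issue.
That amount (£252,000) is divided into 2 shares of £126,000: Rashid takes £126,000; Jovan's £126,000 share passes to Jovan's issue.
Jovan's share (£126,000) is divided into 2 shares of £63,000: Kenji and Henrik each take £63,000.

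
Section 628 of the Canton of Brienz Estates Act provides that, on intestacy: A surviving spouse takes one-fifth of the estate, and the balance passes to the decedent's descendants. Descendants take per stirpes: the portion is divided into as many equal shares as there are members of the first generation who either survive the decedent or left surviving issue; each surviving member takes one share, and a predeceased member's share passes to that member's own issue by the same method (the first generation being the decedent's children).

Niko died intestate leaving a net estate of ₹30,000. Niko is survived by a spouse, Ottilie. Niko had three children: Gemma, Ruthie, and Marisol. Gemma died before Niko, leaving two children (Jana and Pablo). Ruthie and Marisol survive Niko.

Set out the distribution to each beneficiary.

Ottilie takes one-fifth of ₹30,000 = ₹6,000. The remaining ₹24,000 passes to the descendants.
The descendants' portion (₹24,000) is divided into 3 shares of ₹8,000: Ruthie and Marisol each take ₹8,000; Gemma's ₹8,000 share passes to Gemma's issue.
Gemma's share (₹8,000) is divided into 2 shares of ₹4,000: Jana and Pablo each take ₹4,000.

Ottilie: ₹6,000; Jana: ₹4,000; Pablo: ₹4,000; Ruthie: ₹8,000; Marisol: ₹8,000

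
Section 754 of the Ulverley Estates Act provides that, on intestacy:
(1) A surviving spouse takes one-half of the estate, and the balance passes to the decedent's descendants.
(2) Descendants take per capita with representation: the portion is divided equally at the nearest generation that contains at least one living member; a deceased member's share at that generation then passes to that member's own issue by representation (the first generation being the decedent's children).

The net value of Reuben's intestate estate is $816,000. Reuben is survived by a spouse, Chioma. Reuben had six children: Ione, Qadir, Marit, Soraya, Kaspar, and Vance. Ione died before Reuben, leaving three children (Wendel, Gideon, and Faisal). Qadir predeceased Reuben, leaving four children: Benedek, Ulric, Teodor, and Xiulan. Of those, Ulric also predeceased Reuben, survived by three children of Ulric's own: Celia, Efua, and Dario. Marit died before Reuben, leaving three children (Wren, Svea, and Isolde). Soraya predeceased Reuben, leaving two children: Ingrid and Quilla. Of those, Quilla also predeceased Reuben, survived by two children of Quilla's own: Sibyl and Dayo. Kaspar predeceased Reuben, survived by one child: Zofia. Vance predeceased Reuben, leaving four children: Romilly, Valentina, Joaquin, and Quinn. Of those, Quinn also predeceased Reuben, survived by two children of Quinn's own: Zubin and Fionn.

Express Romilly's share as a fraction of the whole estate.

Romilly receives 1/34 of the estate.

Chioma takes one-half of $816,000 = $408,000. The remaining $408,000 passes to the descendants.
No child survives, so the initial division is made at the grandchildren's generation.
The descendants' portion ($408,000) is divided into 17 shares of $24,000: Wendel, Gideon, Faisal, Benedek, Teodor, Xiulan, Wren, Svea, Isolde, Ingrid, Zofia, Romilly, Valentina, and Joaquin each take $24,000; Ulric's $24,000 share passes to Ulric's issue; Quilla's $24,000 share passes to Quilla's issue; Quinn's $24,000 share passes to Quinn's issue.
Ulric's share ($24,000) is divided into 3 shares of $8,000: Celia, Efua, and Dario each take $8,000.
Quilla's share ($24,000) is divided into 2 shares of $12,000: Sibyl and Dayo each take $12,000.
Quinn's share ($24,000) is divided into 2 shares of $12,000: Zubin and Fionn each take $12,000.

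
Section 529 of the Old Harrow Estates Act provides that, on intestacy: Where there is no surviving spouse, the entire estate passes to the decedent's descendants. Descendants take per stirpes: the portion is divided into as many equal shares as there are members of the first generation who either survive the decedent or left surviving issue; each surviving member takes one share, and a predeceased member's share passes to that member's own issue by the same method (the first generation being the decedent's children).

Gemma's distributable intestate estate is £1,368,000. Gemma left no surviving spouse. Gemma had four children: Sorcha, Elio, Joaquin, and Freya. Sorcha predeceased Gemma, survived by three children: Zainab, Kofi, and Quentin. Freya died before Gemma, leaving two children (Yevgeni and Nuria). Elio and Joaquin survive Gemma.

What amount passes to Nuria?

Nuria receives £171,000.

The entire £1,368,000 passes to the descendants.
That amount (£1,368,000) is divided into 4 shares of £342,000: Elio and Joaquin each take £342,000; Sorcha's £342,000 share passes to Sorcha's issue; Freya's £342,000 share passes to Freya's issue.
Sorcha's share (£342,000) is divided into 3 shares of £114,000: Zainab, Kofi, and Quentin each take £114,000.
Freya's share (£342,000) is divided into 2 shares of £171,000: Yevgeni and Nuria each take £171,000.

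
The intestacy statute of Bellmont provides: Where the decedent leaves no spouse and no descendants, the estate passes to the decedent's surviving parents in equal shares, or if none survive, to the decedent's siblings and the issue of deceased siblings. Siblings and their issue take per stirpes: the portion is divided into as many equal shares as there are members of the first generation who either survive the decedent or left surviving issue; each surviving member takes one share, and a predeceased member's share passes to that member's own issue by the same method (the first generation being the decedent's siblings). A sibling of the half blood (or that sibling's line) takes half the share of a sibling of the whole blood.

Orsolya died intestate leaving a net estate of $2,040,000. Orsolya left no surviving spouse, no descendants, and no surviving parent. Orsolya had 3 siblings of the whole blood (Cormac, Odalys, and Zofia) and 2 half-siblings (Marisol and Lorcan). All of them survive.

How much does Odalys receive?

Odalys receives $510,000.

The entire $2,040,000 passes to the siblings and their issue.
Counting each half-blood sibling's line as half a unit, there are 4 units in $2,040,000, so one unit is $510,000. Whole-blood lines (Cormac, Odalys, and Zofia) take $510,000 each; half-blood lines (Marisol and Lorcan) take $255,000 each.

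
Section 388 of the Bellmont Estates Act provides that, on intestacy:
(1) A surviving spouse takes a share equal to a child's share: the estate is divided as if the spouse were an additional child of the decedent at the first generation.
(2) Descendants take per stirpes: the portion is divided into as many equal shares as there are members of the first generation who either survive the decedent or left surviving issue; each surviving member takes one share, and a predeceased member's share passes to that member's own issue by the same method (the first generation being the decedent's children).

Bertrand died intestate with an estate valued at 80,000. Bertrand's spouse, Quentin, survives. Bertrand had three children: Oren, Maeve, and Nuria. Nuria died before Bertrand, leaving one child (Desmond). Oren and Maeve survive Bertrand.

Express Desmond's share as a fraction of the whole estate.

Desmond receives 1/4 of the estate.

The spouse counts as an additional share at the children's level, so there are 4 primary shares of 20,000. Quentin takes one such share (20,000).
The children's combined portion (60,000) is divided into 3 shares of 20,000: Oren and Maeve each take 20,000; Nuria's 20,000 share passes to Nuria's issue.
Nuria's share (20,000) passes entirely to Desmond.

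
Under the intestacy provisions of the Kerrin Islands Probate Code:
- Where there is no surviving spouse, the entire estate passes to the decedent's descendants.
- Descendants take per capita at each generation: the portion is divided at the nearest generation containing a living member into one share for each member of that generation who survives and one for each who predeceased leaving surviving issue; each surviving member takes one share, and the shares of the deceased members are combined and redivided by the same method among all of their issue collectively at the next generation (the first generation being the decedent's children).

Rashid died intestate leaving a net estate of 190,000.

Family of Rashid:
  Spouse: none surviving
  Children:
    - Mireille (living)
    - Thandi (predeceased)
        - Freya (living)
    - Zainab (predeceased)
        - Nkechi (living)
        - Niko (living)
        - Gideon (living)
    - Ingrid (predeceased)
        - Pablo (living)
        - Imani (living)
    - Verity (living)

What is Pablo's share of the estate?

The entire 190,000 passes to the descendants.
That amount (190,000) is divided at the children's generation into 5 shares of 38,000. Mireille and Verity each take 38,000. The 3 shares of the deceased (Thandi, Zainab, and Ingrid) are combined into a pool of 114,000.
That pool (114,000) is divided at the grandchildren's generation equally among Freya, Nkechi, Niko, Gideon, Pablo, and Imani: 19,000 each.

Pablo receives 19,000.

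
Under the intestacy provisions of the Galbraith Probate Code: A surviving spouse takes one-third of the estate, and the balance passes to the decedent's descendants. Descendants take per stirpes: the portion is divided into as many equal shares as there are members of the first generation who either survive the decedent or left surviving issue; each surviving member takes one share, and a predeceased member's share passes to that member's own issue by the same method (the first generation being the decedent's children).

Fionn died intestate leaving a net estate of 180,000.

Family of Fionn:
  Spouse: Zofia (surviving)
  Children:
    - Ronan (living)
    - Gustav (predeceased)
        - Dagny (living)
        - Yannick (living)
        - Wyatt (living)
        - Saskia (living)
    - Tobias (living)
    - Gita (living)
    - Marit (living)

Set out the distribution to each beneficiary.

Zofia takes one-third of 180,000 = 60,000. The remaining 120,000 passes to the descendants.
The descendants' portion (120,000) is divided into 5 shares of 24,000: Ronan, Tobias, Gita, and Marit each take 24,000; Gustav's 24,000 share passes to Gustav's issue.
Gustav's share (24,000) is divided into 4 shares of 6,000: Dagny, Yannick, Wyatt, and Saskia each take 6,000.

Zofia: 60,000; Ronan: 24,000; Dagny: 6,000; Yannick: 6,000; Wyatt: 6,000; Saskia: 6,000; Tobias: 24,000; Gita: 24,000; Marit: 24,000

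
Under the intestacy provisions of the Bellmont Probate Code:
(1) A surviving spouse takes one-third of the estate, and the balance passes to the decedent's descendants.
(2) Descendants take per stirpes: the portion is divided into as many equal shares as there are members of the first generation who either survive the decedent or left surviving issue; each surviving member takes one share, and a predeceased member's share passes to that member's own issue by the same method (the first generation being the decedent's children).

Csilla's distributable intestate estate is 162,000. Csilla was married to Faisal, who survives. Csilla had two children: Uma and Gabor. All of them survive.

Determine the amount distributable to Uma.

Faisal takes one-third of 162,000 = 54,000. The remaining 108,000 passes to the descendants.
The descendants' portion (108,000) is divided into 2 shares of 54,000: Uma and Gabor each take 54,000.

Uma receives 54,000.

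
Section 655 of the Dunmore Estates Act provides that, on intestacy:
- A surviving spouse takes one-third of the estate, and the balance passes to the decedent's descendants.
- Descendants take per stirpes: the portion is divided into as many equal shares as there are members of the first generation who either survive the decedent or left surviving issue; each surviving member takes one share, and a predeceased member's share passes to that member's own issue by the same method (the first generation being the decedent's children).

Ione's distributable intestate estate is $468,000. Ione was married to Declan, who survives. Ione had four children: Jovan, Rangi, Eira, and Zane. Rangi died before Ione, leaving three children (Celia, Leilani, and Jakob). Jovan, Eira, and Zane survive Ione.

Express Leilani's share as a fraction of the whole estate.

Declan takes one-third of $468,000 = $156,000. The remaining $312,000 passes to the descendants.
The descendants' portion ($312,000) is divided into 4 shares of $78,000: Jovan, Eira, and Zane each take $78,000; Rangi's $78,000 share passes to Rangi's issue.
Rangi's share ($78,000) is divided into 3 shares of $26,000: Celia, Leilani, and Jakob each take $26,000.

Leilani receives 1/18 of the estate.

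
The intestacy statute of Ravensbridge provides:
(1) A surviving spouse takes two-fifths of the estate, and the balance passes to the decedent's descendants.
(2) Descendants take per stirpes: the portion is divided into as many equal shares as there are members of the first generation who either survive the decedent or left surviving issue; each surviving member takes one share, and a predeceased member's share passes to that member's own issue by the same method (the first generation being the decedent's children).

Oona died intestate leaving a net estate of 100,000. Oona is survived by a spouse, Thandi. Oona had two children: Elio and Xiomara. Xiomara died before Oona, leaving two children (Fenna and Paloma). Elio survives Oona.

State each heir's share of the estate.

Thandi: 40,000; Elio: 30,000; Fenna: 15,000; Paloma: 15,000

Thandi takes two-fifths of 100,000 = 40,000. The remaining 60,000 passes to the descendants.
The descendants' portion (60,000) is divided into 2 shares of 30,000: Elio takes 30,000; Xiomara's 30,000 share passes to Xiomara's issue.
Xiomara's share (30,000) is divided into 2 shares of 15,000: Fenna and Paloma each take 15,000.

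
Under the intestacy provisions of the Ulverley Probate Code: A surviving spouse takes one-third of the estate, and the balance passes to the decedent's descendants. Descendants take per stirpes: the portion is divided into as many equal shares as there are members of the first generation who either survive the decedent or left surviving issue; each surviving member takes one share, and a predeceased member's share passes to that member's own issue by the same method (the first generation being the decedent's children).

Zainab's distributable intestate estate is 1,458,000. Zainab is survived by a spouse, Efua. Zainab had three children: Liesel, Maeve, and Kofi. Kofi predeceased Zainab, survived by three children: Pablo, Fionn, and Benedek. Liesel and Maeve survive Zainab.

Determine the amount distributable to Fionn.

Fionn receives 108,000.

Efua takes one-third of 1,458,000 = 486,000. The remaining 972,000 passes to the descendants.
The descendants' portion (972,000) is divided into 3 shares of 324,000: Liesel and Maeve each take 324,000; Kofi's 324,000 share passes to Kofi's issue.
Kofi's share (324,000) is divided into 3 shares of 108,000: Pablo, Fionn, and Benedek each take 108,000.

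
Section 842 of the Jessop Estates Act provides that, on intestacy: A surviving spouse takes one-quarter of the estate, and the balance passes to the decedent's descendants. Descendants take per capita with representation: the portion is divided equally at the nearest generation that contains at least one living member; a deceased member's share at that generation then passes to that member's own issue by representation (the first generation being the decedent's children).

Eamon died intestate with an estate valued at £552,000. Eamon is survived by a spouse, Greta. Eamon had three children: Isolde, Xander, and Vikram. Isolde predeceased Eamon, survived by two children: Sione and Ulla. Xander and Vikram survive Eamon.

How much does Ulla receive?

Ulla receives £69,000.

Greta takes one-quarter of £552,000 = £138,000. The remaining £414,000 passes to the descendants.
The descendants' portion (£414,000) is divided into 3 shares of £138,000: Xander and Vikram each take £138,000; Isolde's £138,000 share passes to Isolde's issue.
Isolde's share (£138,000) is divided into 2 shares of £69,000: Sione and Ulla each take £69,000.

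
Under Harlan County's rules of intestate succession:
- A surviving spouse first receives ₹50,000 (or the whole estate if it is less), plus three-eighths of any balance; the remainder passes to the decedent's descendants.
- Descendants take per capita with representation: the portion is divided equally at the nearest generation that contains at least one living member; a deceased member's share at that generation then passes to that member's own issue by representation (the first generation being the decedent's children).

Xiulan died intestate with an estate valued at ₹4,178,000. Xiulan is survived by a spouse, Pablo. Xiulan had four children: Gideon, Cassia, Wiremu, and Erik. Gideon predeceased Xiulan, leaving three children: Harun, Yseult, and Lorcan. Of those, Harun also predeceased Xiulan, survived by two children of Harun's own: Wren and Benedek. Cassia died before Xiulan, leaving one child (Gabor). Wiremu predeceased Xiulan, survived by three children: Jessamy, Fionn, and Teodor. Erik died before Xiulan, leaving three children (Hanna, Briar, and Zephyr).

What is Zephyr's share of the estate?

Zephyr receives ₹258,000.

Pablo first takes ₹50,000, leaving a balance of ₹4,128,000. Pablo then takes three-eighths of the balance (₹1,548,000), for a total of ₹1,598,000. The remaining ₹2,580,000 passes to the descendants.
No child survives, so the initial division is made at the grandchildren's generation.
The descendants' portion (₹2,580,000) is divided into 10 shares of ₹258,000: Yseult, Lorcan, Gabor, Jessamy, Fionn, Teodor, Hanna, Briar, and Zephyr each take ₹258,000; Harun's ₹258,000 share passes to Harun's issue.
Harun's share (₹258,000) is divided into 2 shares of ₹129,000: Wren and Benedek each take ₹129,000.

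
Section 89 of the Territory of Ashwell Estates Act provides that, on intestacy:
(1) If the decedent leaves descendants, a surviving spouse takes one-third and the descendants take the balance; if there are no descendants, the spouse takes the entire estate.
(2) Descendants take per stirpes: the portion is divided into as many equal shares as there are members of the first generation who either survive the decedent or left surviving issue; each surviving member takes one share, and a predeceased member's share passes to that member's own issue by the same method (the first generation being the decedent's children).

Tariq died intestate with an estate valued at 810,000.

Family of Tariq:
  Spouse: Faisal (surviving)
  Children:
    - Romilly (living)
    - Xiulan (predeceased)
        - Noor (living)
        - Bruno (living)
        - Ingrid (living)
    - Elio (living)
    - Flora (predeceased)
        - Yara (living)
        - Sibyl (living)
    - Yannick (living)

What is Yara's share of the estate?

Faisal takes one-third of 810,000 = 270,000. The remaining 540,000 passes to the descendants.
The descendants' portion (540,000) is divided into 5 shares of 108,000: Romilly, Elio, and Yannick each take 108,000; Xiulan's 108,000 share passes to Xiulan's issue; Flora's 108,000 share passes to Flora's issue.
Xiulan's share (108,000) is divided into 3 shares of 36,000: Noor, Bruno, and Ingrid each take 36,000.
Flora's share (108,000) is divided into 2 shares of 54,000: Yara and Sibyl each take 54,000.

Yara receives 54,000.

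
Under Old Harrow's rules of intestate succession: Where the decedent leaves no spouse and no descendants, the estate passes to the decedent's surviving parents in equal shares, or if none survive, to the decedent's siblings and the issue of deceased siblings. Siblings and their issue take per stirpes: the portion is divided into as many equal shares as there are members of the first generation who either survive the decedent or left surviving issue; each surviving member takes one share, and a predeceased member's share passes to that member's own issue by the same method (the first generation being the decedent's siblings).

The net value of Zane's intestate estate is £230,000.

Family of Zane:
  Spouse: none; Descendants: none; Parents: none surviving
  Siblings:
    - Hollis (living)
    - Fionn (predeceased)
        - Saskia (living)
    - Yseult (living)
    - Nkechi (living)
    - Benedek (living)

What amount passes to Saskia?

Saskia receives £46,000.

The entire £230,000 passes to the siblings and their issue.
That amount (£230,000) is divided into 5 shares of £46,000: Hollis, Yseult, Nkechi, and Benedek each take £46,000; Fionn's £46,000 share passes to Fionn's issue.
Fionn's share (£46,000) passes entirely to Saskia.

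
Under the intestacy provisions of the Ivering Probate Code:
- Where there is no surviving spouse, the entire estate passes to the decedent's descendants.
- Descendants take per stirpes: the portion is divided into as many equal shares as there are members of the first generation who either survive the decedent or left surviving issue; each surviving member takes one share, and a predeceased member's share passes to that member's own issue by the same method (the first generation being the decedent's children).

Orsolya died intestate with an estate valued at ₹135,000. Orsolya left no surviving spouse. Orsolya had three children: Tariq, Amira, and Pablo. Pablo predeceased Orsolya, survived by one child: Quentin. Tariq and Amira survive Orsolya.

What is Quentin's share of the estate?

Quentin receives ₹45,000.

The entire ₹135,000 passes to the descendants.
That amount (₹135,000) is divided into 3 shares of ₹45,000: Tariq and Amira each take ₹45,000; Pablo's ₹45,000 share passes to Pablo's issue.
Pablo's share (₹45,000) passes entirely to Quentin.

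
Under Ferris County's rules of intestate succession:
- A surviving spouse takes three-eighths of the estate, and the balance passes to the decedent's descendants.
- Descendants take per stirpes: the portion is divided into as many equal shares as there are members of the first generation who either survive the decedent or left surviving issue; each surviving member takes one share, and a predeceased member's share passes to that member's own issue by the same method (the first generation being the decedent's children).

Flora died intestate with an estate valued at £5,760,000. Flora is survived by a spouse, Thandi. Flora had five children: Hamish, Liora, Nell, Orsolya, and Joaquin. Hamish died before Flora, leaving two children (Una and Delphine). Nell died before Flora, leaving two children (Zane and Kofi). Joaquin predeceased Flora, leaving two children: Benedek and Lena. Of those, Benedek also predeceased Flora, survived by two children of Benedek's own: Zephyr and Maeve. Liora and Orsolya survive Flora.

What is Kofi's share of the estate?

Thandi takes three-eighths of £5,760,000 = £2,160,000. The remaining £3,600,000 passes to the descendants.
The descendants' portion (£3,600,000) is divided into 5 shares of £720,000: Liora and Orsolya each take £720,000; Hamish's £720,000 share passes to Hamish's issue; Nell's £720,000 share passes to Nell's issue; Joaquin's £720,000 share passes to Joaquin's issue.
Hamish's share (£720,000) is divided into 2 shares of £360,000: Una and Delphine each take £360,000.
Nell's share (£720,000) is divided into 2 shares of £360,000: Zane and Kofi each take £360,000.
Joaquin's share (£720,000) is divided into 2 shares of £360,000: Lena takes £360,000; Benedek's £360,000 share passes to Benedek's issue.
Benedek's share (£360,000) is divided into 2 shares of £180,000: Zephyr and Maeve each take £180,000.

Kofi receives £360,000.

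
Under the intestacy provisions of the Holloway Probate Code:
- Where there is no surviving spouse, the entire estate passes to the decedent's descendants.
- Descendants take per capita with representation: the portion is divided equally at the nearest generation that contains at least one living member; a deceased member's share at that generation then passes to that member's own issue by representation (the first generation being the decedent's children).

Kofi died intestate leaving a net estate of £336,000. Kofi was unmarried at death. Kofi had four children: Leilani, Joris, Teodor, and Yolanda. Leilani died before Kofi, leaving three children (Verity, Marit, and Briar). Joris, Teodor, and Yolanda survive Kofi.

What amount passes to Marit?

The entire £336,000 passes to the descendants.
That amount (£336,000) is divided into 4 shares of £84,000: Joris, Teodor, and Yolanda each take £84,000; Leilani's £84,000 share passes to Leilani's issue.
Leilani's share (£84,000) is divided into 3 shares of £28,000: Verity, Marit, and Briar each take £28,000.

Marit receives £28,000.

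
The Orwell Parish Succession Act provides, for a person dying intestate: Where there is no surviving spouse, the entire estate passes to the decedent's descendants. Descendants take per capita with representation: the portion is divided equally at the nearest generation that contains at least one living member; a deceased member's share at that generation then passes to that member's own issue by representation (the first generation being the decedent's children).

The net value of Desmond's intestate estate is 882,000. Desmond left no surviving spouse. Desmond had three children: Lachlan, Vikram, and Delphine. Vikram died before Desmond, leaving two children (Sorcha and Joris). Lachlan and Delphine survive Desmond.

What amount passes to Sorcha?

Sorcha receives 147,000.

The entire 882,000 passes to the descendants.
That amount (882,000) is divided into 3 shares of 294,000: Lachlan and Delphine each take 294,000; Vikram's 294,000 share passes to Vikram's issue.
Vikram's share (294,000) is divided into 2 shares of 147,000: Sorcha and Joris each take 147,000.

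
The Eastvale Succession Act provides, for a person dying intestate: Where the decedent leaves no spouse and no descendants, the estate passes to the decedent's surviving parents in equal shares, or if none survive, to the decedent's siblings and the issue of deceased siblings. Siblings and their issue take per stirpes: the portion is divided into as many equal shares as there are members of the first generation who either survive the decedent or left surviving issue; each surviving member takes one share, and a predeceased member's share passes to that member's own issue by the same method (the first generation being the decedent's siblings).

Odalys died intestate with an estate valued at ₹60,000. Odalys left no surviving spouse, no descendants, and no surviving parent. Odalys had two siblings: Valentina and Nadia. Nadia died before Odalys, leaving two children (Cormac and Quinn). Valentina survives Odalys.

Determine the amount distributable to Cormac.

Cormac receives ₹15,000.

The entire ₹60,000 passes to the siblings and their issue.
That amount (₹60,000) is divided into 2 shares of ₹30,000: Valentina takes ₹30,000; Nadia's ₹30,000 share passes to Nadia's issue.
Nadia's share (₹30,000) is divided into 2 shares of ₹15,000: Cormac and Quinn each take ₹15,000.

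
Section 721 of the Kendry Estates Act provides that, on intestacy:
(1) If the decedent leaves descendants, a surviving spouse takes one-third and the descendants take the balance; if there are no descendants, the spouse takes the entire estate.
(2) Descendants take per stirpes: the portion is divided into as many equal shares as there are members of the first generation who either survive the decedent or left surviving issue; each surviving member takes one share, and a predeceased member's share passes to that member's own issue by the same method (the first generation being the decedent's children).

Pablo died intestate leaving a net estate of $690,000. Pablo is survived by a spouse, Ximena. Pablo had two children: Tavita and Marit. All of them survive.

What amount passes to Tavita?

Ximena takes one-third of $690,000 = $230,000. The remaining $460,000 passes to the descendants.
The descendants' portion ($460,000) is divided into 2 shares of $230,000: Tavita and Marit each take $230,000.

Tavita receives $230,000.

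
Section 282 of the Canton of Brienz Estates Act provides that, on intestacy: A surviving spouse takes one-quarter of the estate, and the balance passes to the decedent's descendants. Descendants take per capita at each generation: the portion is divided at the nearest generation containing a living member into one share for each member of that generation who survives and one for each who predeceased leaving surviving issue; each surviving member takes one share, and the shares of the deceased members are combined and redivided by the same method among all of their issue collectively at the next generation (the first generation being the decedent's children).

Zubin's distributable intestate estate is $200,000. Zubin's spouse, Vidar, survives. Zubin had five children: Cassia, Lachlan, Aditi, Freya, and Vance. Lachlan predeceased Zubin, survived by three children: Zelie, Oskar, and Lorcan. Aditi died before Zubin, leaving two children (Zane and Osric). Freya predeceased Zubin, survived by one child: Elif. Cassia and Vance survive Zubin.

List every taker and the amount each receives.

Vidar: $50,000; Cassia: $30,000; Zelie: $15,000; Oskar: $15,000; Lorcan: $15,000; Zane: $15,000; Osric: $15,000; Elif: $15,000; Vance: $30,000

Vidar takes one-quarter of $200,000 = $50,000. The remaining $150,000 passes to the descendants.
The descendants' portion ($150,000) is divided at the children's generation into 5 shares of $30,000. Cassia and Vance each take $30,000. The 3 shares of the deceased (Lachlan, Aditi, and Freya) are combined into a pool of $90,000.
That pool ($90,000) is divided at the grandchildren's generation equally among Zelie, Oskar, Lorcan, Zane, Osric, and Elif: $15,000 each.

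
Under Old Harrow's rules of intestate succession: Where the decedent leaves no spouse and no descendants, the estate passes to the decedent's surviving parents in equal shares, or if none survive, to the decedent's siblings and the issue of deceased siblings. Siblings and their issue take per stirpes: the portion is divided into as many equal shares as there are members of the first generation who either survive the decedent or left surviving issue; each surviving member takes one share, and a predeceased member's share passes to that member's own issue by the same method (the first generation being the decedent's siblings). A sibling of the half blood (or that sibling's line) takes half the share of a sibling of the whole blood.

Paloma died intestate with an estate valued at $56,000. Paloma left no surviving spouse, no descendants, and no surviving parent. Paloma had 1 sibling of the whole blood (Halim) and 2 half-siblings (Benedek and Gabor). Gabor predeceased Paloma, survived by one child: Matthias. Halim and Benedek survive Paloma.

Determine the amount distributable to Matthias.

Matthias receives $14,000.

The entire $56,000 passes to the siblings and their issue.
Counting each half-blood sibling's line as half a unit, there are 2 units in $56,000, so one unit is $28,000. Whole-blood lines (Halim) take $28,000 each; half-blood lines (Benedek and Gabor) take $14,000 each.
Gabor's share ($14,000) passes entirely to Matthias.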